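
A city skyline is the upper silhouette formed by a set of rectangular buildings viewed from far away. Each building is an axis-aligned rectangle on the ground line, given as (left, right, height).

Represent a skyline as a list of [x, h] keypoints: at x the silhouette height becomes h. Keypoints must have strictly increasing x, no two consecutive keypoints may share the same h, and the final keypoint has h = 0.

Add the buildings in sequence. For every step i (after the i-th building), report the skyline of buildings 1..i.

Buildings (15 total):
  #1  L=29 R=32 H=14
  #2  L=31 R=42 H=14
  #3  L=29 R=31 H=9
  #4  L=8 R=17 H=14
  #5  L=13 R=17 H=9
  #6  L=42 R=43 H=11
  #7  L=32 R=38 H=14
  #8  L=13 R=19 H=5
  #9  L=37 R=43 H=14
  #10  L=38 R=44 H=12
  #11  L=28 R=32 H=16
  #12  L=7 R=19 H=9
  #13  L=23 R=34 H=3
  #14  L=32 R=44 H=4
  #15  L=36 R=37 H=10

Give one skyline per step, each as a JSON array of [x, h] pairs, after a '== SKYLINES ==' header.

== SKYLINES ==
[[29,14],[32,0]]
[[29,14],[42,0]]
[[29,14],[42,0]]
[[8,14],[17,0],[29,14],[42,0]]
[[8,14],[17,0],[29,14],[42,0]]
[[8,14],[17,0],[29,14],[42,11],[43,0]]
[[8,14],[17,0],[29,14],[42,11],[43,0]]
[[8,14],[17,5],[19,0],[29,14],[42,11],[43,0]]
[[8,14],[17,5],[19,0],[29,14],[43,0]]
[[8,14],[17,5],[19,0],[29,14],[43,12],[44,0]]
[[8,14],[17,5],[19,0],[28,16],[32,14],[43,12],[44,0]]
[[7,9],[8,14],[17,9],[19,0],[28,16],[32,14],[43,12],[44,0]]
[[7,9],[8,14],[17,9],[19,0],[23,3],[28,16],[32,14],[43,12],[44,0]]
[[7,9],[8,14],[17,9],[19,0],[23,3],[28,16],[32,14],[43,12],[44,0]]
[[7,9],[8,14],[17,9],[19,0],[23,3],[28,16],[32,14],[43,12],[44,0]]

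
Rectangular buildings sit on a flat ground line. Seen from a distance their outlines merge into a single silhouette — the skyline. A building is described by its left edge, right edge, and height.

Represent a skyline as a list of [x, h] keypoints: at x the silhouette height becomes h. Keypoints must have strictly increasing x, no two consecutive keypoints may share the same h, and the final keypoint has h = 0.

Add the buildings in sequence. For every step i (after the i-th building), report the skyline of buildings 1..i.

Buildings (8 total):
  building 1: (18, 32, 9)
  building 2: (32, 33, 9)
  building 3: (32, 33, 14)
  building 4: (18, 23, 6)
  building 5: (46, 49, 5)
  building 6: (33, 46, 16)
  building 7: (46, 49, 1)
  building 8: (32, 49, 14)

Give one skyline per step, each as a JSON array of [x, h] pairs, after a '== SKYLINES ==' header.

== SKYLINES ==
[[18,9],[32,0]]
[[18,9],[33,0]]
[[18,9],[32,14],[33,0]]
[[18,9],[32,14],[33,0]]
[[18,9],[32,14],[33,0],[46,5],[49,0]]
[[18,9],[32,14],[33,16],[46,5],[49,0]]
[[18,9],[32,14],[33,16],[46,5],[49,0]]
[[18,9],[32,14],[33,16],[46,14],[49,0]]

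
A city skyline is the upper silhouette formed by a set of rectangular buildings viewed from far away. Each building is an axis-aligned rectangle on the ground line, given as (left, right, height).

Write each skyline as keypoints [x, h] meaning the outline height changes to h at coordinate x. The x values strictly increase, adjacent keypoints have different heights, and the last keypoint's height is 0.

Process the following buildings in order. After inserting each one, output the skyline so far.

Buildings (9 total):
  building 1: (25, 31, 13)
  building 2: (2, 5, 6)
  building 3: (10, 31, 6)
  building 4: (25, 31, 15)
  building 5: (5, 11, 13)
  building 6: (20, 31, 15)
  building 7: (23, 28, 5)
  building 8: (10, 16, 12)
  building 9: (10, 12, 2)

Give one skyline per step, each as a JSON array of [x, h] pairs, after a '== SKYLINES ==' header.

== SKYLINES ==
[[25,13],[31,0]]
[[2,6],[5,0],[25,13],[31,0]]
[[2,6],[5,0],[10,6],[25,13],[31,0]]
[[2,6],[5,0],[10,6],[25,15],[31,0]]
[[2,6],[5,13],[11,6],[25,15],[31,0]]
[[2,6],[5,13],[11,6],[20,15],[31,0]]
[[2,6],[5,13],[11,6],[20,15],[31,0]]
[[2,6],[5,13],[11,12],[16,6],[20,15],[31,0]]
[[2,6],[5,13],[11,12],[16,6],[20,15],[31,0]]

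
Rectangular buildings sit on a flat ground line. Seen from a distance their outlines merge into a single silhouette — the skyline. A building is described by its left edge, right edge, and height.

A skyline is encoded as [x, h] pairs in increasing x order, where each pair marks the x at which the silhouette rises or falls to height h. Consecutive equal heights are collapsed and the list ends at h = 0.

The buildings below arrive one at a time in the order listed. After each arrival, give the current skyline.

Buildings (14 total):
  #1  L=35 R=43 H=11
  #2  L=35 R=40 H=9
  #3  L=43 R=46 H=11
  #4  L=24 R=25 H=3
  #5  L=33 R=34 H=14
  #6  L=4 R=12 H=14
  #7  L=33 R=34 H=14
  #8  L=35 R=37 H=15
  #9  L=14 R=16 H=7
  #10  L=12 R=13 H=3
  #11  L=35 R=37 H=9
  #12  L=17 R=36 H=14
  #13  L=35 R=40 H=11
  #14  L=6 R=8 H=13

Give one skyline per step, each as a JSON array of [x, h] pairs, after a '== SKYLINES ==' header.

== SKYLINES ==
[[35,11],[43,0]]
[[35,11],[43,0]]
[[35,11],[46,0]]
[[24,3],[25,0],[35,11],[46,0]]
[[24,3],[25,0],[33,14],[34,0],[35,11],[46,0]]
[[4,14],[12,0],[24,3],[25,0],[33,14],[34,0],[35,11],[46,0]]
[[4,14],[12,0],[24,3],[25,0],[33,14],[34,0],[35,11],[46,0]]
[[4,14],[12,0],[24,3],[25,0],[33,14],[34,0],[35,15],[37,11],[46,0]]
[[4,14],[12,0],[14,7],[16,0],[24,3],[25,0],[33,14],[34,0],[35,15],[37,11],[46,0]]
[[4,14],[12,3],[13,0],[14,7],[16,0],[24,3],[25,0],[33,14],[34,0],[35,15],[37,11],[46,0]]
[[4,14],[12,3],[13,0],[14,7],[16,0],[24,3],[25,0],[33,14],[34,0],[35,15],[37,11],[46,0]]
[[4,14],[12,3],[13,0],[14,7],[16,0],[17,14],[35,15],[37,11],[46,0]]
[[4,14],[12,3],[13,0],[14,7],[16,0],[17,14],[35,15],[37,11],[46,0]]
[[4,14],[12,3],[13,0],[14,7],[16,0],[17,14],[35,15],[37,11],[46,0]]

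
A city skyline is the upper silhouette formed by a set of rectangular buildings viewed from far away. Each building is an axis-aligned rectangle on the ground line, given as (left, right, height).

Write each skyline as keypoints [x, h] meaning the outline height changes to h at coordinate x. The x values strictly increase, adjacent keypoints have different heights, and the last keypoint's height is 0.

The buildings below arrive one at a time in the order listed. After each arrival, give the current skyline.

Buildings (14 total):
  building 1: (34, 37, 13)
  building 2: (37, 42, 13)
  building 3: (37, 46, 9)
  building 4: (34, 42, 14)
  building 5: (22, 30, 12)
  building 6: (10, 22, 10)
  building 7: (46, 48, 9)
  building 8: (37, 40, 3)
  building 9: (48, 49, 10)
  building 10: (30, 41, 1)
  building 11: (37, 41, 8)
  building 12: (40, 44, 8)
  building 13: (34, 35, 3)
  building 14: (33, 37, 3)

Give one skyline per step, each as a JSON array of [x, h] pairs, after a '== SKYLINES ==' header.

== SKYLINES ==
[[34,13],[37,0]]
[[34,13],[42,0]]
[[34,13],[42,9],[46,0]]
[[34,14],[42,9],[46,0]]
[[22,12],[30,0],[34,14],[42,9],[46,0]]
[[10,10],[22,12],[30,0],[34,14],[42,9],[46,0]]
[[10,10],[22,12],[30,0],[34,14],[42,9],[48,0]]
[[10,10],[22,12],[30,0],[34,14],[42,9],[48,0]]
[[10,10],[22,12],[30,0],[34,14],[42,9],[48,10],[49,0]]
[[10,10],[22,12],[30,1],[34,14],[42,9],[48,10],[49,0]]
[[10,10],[22,12],[30,1],[34,14],[42,9],[48,10],[49,0]]
[[10,10],[22,12],[30,1],[34,14],[42,9],[48,10],[49,0]]
[[10,10],[22,12],[30,1],[34,14],[42,9],[48,10],[49,0]]
[[10,10],[22,12],[30,1],[33,3],[34,14],[42,9],[48,10],[49,0]]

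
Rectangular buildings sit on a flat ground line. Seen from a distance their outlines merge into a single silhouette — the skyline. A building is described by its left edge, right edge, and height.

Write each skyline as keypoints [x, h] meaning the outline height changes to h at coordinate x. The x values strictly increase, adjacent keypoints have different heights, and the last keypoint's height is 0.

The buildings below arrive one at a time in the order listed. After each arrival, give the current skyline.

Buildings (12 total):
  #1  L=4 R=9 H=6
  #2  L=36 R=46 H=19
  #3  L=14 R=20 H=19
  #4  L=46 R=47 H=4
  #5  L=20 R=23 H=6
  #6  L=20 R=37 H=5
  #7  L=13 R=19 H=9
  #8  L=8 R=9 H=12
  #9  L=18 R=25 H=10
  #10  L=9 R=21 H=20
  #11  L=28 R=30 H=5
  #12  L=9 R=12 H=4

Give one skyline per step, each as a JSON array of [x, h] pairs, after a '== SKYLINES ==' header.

== SKYLINES ==
[[4,6],[9,0]]
[[4,6],[9,0],[36,19],[46,0]]
[[4,6],[9,0],[14,19],[20,0],[36,19],[46,0]]
[[4,6],[9,0],[14,19],[20,0],[36,19],[46,4],[47,0]]
[[4,6],[9,0],[14,19],[20,6],[23,0],[36,19],[46,4],[47,0]]
[[4,6],[9,0],[14,19],[20,6],[23,5],[36,19],[46,4],[47,0]]
[[4,6],[9,0],[13,9],[14,19],[20,6],[23,5],[36,19],[46,4],[47,0]]
[[4,6],[8,12],[9,0],[13,9],[14,19],[20,6],[23,5],[36,19],[46,4],[47,0]]
[[4,6],[8,12],[9,0],[13,9],[14,19],[20,10],[25,5],[36,19],[46,4],[47,0]]
[[4,6],[8,12],[9,20],[21,10],[25,5],[36,19],[46,4],[47,0]]
[[4,6],[8,12],[9,20],[21,10],[25,5],[36,19],[46,4],[47,0]]
[[4,6],[8,12],[9,20],[21,10],[25,5],[36,19],[46,4],[47,0]]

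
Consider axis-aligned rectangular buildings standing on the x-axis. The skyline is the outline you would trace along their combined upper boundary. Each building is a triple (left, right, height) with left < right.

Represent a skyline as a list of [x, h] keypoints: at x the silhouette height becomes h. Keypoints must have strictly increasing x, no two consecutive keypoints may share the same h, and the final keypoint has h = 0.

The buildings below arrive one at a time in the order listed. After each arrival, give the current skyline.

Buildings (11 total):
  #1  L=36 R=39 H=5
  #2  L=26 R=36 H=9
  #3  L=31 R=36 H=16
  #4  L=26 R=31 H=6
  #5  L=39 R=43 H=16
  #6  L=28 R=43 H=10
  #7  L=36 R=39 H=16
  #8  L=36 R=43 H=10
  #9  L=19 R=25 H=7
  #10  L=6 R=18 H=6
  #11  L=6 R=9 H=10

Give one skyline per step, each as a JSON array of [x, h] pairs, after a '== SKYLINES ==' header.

== SKYLINES ==
[[36,5],[39,0]]
[[26,9],[36,5],[39,0]]
[[26,9],[31,16],[36,5],[39,0]]
[[26,9],[31,16],[36,5],[39,0]]
[[26,9],[31,16],[36,5],[39,16],[43,0]]
[[26,9],[28,10],[31,16],[36,10],[39,16],[43,0]]
[[26,9],[28,10],[31,16],[43,0]]
[[26,9],[28,10],[31,16],[43,0]]
[[19,7],[25,0],[26,9],[28,10],[31,16],[43,0]]
[[6,6],[18,0],[19,7],[25,0],[26,9],[28,10],[31,16],[43,0]]
[[6,10],[9,6],[18,0],[19,7],[25,0],[26,9],[28,10],[31,16],[43,0]]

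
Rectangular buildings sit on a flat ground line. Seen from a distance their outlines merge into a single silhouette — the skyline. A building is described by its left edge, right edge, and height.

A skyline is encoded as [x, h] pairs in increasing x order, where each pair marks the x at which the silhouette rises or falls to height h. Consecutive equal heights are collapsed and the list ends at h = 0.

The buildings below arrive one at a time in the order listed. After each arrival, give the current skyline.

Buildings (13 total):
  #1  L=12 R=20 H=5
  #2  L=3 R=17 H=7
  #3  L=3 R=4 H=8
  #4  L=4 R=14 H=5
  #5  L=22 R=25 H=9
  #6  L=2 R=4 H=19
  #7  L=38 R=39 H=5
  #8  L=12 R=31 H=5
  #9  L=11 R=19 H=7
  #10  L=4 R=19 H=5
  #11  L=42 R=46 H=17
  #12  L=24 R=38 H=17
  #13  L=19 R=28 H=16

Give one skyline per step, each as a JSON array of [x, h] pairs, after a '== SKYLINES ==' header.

== SKYLINES ==
[[12,5],[20,0]]
[[3,7],[17,5],[20,0]]
[[3,8],[4,7],[17,5],[20,0]]
[[3,8],[4,7],[17,5],[20,0]]
[[3,8],[4,7],[17,5],[20,0],[22,9],[25,0]]
[[2,19],[4,7],[17,5],[20,0],[22,9],[25,0]]
[[2,19],[4,7],[17,5],[20,0],[22,9],[25,0],[38,5],[39,0]]
[[2,19],[4,7],[17,5],[22,9],[25,5],[31,0],[38,5],[39,0]]
[[2,19],[4,7],[19,5],[22,9],[25,5],[31,0],[38,5],[39,0]]
[[2,19],[4,7],[19,5],[22,9],[25,5],[31,0],[38,5],[39,0]]
[[2,19],[4,7],[19,5],[22,9],[25,5],[31,0],[38,5],[39,0],[42,17],[46,0]]
[[2,19],[4,7],[19,5],[22,9],[24,17],[38,5],[39,0],[42,17],[46,0]]
[[2,19],[4,7],[19,16],[24,17],[38,5],[39,0],[42,17],[46,0]]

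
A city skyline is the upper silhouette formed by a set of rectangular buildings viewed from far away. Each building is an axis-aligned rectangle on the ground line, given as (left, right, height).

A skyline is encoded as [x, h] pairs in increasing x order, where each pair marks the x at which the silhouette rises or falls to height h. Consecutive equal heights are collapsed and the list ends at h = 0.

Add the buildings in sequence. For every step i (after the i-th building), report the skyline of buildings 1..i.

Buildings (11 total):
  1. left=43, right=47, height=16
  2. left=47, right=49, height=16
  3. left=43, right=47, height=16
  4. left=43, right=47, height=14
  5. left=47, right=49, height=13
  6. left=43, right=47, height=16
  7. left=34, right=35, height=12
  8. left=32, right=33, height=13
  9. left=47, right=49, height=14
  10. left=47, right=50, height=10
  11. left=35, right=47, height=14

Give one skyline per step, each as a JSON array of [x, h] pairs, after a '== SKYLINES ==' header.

== SKYLINES ==
[[43,16],[47,0]]
[[43,16],[49,0]]
[[43,16],[49,0]]
[[43,16],[49,0]]
[[43,16],[49,0]]
[[43,16],[49,0]]
[[34,12],[35,0],[43,16],[49,0]]
[[32,13],[33,0],[34,12],[35,0],[43,16],[49,0]]
[[32,13],[33,0],[34,12],[35,0],[43,16],[49,0]]
[[32,13],[33,0],[34,12],[35,0],[43,16],[49,10],[50,0]]
[[32,13],[33,0],[34,12],[35,14],[43,16],[49,10],[50,0]]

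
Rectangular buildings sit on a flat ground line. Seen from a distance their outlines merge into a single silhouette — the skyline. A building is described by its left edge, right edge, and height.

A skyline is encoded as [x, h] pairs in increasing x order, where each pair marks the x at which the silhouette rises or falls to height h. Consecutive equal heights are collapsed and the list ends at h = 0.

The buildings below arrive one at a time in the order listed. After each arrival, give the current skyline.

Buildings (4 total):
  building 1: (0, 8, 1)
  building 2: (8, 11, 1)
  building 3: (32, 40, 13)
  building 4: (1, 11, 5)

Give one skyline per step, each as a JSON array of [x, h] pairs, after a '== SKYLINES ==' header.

== SKYLINES ==
[[0,1],[8,0]]
[[0,1],[11,0]]
[[0,1],[11,0],[32,13],[40,0]]
[[0,1],[1,5],[11,0],[32,13],[40,0]]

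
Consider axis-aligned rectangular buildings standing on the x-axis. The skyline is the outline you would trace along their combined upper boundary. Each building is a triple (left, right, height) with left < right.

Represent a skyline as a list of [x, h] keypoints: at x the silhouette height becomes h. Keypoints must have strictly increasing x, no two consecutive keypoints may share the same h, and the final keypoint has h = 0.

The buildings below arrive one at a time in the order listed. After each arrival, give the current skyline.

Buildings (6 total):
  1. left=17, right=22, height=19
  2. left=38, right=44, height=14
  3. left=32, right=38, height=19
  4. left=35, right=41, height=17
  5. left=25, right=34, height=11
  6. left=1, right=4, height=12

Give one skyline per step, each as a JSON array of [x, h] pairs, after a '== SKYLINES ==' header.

== SKYLINES ==
[[17,19],[22,0]]
[[17,19],[22,0],[38,14],[44,0]]
[[17,19],[22,0],[32,19],[38,14],[44,0]]
[[17,19],[22,0],[32,19],[38,17],[41,14],[44,0]]
[[17,19],[22,0],[25,11],[32,19],[38,17],[41,14],[44,0]]
[[1,12],[4,0],[17,19],[22,0],[25,11],[32,19],[38,17],[41,14],[44,0]]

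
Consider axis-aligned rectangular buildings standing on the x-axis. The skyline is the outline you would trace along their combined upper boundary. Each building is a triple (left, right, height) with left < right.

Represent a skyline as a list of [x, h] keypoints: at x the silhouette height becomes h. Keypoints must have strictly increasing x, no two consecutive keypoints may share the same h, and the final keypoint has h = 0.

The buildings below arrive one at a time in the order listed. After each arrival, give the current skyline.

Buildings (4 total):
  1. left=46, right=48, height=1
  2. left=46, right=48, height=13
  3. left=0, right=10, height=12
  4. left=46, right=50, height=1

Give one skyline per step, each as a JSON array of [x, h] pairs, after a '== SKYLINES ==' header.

== SKYLINES ==
[[46,1],[48,0]]
[[46,13],[48,0]]
[[0,12],[10,0],[46,13],[48,0]]
[[0,12],[10,0],[46,13],[48,1],[50,0]]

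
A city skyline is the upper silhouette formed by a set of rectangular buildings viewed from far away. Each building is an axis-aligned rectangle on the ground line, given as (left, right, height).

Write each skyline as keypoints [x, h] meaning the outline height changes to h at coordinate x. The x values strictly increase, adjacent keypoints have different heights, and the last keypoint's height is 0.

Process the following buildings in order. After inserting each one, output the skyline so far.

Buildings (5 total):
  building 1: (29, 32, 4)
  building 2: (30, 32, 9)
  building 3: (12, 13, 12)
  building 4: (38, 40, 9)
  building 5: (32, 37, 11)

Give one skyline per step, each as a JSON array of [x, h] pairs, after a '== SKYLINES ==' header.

== SKYLINES ==
[[29,4],[32,0]]
[[29,4],[30,9],[32,0]]
[[12,12],[13,0],[29,4],[30,9],[32,0]]
[[12,12],[13,0],[29,4],[30,9],[32,0],[38,9],[40,0]]
[[12,12],[13,0],[29,4],[30,9],[32,11],[37,0],[38,9],[40,0]]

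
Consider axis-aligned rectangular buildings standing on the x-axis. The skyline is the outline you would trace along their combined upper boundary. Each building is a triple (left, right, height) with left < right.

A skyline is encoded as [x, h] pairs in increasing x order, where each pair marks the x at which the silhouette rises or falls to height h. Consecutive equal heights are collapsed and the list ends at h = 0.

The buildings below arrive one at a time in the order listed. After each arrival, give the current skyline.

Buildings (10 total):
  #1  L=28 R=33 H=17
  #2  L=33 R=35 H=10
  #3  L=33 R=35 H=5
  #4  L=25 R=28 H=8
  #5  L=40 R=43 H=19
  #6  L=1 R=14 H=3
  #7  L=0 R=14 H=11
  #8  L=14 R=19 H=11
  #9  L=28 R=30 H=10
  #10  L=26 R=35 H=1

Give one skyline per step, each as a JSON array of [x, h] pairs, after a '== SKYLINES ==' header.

== SKYLINES ==
[[28,17],[33,0]]
[[28,17],[33,10],[35,0]]
[[28,17],[33,10],[35,0]]
[[25,8],[28,17],[33,10],[35,0]]
[[25,8],[28,17],[33,10],[35,0],[40,19],[43,0]]
[[1,3],[14,0],[25,8],[28,17],[33,10],[35,0],[40,19],[43,0]]
[[0,11],[14,0],[25,8],[28,17],[33,10],[35,0],[40,19],[43,0]]
[[0,11],[19,0],[25,8],[28,17],[33,10],[35,0],[40,19],[43,0]]
[[0,11],[19,0],[25,8],[28,17],[33,10],[35,0],[40,19],[43,0]]
[[0,11],[19,0],[25,8],[28,17],[33,10],[35,0],[40,19],[43,0]]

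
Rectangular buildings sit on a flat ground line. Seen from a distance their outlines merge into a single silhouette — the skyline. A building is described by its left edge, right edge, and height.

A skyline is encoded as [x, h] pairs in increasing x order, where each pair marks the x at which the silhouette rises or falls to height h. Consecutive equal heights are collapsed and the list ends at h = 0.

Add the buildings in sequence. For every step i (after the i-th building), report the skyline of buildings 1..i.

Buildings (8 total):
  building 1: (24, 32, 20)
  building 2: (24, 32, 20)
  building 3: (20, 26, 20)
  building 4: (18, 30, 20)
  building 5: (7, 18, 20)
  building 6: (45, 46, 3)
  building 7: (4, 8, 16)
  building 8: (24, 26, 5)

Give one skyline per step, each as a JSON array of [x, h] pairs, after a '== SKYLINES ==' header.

== SKYLINES ==
[[24,20],[32,0]]
[[24,20],[32,0]]
[[20,20],[32,0]]
[[18,20],[32,0]]
[[7,20],[32,0]]
[[7,20],[32,0],[45,3],[46,0]]
[[4,16],[7,20],[32,0],[45,3],[46,0]]
[[4,16],[7,20],[32,0],[45,3],[46,0]]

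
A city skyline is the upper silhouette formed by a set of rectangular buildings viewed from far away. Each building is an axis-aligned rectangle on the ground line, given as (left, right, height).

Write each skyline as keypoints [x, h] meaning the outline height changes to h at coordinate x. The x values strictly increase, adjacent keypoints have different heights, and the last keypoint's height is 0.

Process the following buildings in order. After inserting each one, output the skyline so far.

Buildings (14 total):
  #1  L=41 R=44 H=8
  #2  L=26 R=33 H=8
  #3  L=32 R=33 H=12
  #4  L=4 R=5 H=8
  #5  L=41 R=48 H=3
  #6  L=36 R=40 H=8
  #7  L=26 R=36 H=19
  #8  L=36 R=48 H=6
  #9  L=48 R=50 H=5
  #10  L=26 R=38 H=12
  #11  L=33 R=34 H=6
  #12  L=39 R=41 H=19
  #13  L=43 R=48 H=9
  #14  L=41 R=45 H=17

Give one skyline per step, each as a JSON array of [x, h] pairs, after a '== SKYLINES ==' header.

== SKYLINES ==
[[41,8],[44,0]]
[[26,8],[33,0],[41,8],[44,0]]
[[26,8],[32,12],[33,0],[41,8],[44,0]]
[[4,8],[5,0],[26,8],[32,12],[33,0],[41,8],[44,0]]
[[4,8],[5,0],[26,8],[32,12],[33,0],[41,8],[44,3],[48,0]]
[[4,8],[5,0],[26,8],[32,12],[33,0],[36,8],[40,0],[41,8],[44,3],[48,0]]
[[4,8],[5,0],[26,19],[36,8],[40,0],[41,8],[44,3],[48,0]]
[[4,8],[5,0],[26,19],[36,8],[40,6],[41,8],[44,6],[48,0]]
[[4,8],[5,0],[26,19],[36,8],[40,6],[41,8],[44,6],[48,5],[50,0]]
[[4,8],[5,0],[26,19],[36,12],[38,8],[40,6],[41,8],[44,6],[48,5],[50,0]]
[[4,8],[5,0],[26,19],[36,12],[38,8],[40,6],[41,8],[44,6],[48,5],[50,0]]
[[4,8],[5,0],[26,19],[36,12],[38,8],[39,19],[41,8],[44,6],[48,5],[50,0]]
[[4,8],[5,0],[26,19],[36,12],[38,8],[39,19],[41,8],[43,9],[48,5],[50,0]]
[[4,8],[5,0],[26,19],[36,12],[38,8],[39,19],[41,17],[45,9],[48,5],[50,0]]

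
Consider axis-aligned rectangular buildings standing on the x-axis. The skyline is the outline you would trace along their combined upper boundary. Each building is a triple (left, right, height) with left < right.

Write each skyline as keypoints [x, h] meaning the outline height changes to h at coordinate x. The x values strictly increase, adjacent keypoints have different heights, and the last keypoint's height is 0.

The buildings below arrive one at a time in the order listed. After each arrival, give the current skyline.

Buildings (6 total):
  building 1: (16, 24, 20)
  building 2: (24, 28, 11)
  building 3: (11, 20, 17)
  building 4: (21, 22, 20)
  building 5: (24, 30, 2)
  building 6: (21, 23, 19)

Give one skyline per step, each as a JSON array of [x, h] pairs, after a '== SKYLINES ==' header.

== SKYLINES ==
[[16,20],[24,0]]
[[16,20],[24,11],[28,0]]
[[11,17],[16,20],[24,11],[28,0]]
[[11,17],[16,20],[24,11],[28,0]]
[[11,17],[16,20],[24,11],[28,2],[30,0]]
[[11,17],[16,20],[24,11],[28,2],[30,0]]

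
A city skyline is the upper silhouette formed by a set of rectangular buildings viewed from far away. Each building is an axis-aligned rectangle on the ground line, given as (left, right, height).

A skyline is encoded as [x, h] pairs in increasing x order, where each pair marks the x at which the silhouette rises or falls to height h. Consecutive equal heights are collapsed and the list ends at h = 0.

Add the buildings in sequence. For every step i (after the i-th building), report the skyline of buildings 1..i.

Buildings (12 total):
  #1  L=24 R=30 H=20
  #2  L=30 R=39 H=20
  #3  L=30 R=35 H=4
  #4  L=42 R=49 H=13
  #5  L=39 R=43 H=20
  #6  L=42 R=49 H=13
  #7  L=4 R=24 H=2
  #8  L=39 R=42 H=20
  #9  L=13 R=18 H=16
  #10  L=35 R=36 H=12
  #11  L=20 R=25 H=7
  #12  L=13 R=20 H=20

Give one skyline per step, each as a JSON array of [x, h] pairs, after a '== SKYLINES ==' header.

== SKYLINES ==
[[24,20],[30,0]]
[[24,20],[39,0]]
[[24,20],[39,0]]
[[24,20],[39,0],[42,13],[49,0]]
[[24,20],[43,13],[49,0]]
[[24,20],[43,13],[49,0]]
[[4,2],[24,20],[43,13],[49,0]]
[[4,2],[24,20],[43,13],[49,0]]
[[4,2],[13,16],[18,2],[24,20],[43,13],[49,0]]
[[4,2],[13,16],[18,2],[24,20],[43,13],[49,0]]
[[4,2],[13,16],[18,2],[20,7],[24,20],[43,13],[49,0]]
[[4,2],[13,20],[20,7],[24,20],[43,13],[49,0]]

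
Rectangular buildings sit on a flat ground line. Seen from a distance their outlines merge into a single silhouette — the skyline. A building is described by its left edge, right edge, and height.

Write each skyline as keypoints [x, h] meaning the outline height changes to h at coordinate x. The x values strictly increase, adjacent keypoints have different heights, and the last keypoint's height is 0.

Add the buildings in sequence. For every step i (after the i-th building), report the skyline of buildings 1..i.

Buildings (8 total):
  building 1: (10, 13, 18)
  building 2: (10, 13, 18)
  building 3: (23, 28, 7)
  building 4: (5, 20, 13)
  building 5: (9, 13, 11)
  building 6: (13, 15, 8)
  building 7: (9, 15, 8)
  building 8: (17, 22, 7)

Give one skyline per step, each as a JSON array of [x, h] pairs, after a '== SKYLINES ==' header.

== SKYLINES ==
[[10,18],[13,0]]
[[10,18],[13,0]]
[[10,18],[13,0],[23,7],[28,0]]
[[5,13],[10,18],[13,13],[20,0],[23,7],[28,0]]
[[5,13],[10,18],[13,13],[20,0],[23,7],[28,0]]
[[5,13],[10,18],[13,13],[20,0],[23,7],[28,0]]
[[5,13],[10,18],[13,13],[20,0],[23,7],[28,0]]
[[5,13],[10,18],[13,13],[20,7],[22,0],[23,7],[28,0]]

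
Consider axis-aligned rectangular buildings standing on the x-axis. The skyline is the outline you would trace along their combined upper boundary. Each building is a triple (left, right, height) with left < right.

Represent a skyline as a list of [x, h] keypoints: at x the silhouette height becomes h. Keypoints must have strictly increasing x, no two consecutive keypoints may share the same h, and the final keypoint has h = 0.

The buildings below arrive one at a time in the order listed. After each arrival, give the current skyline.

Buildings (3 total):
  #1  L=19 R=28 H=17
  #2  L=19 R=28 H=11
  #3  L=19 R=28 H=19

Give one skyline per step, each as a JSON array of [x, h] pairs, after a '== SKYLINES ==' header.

== SKYLINES ==
[[19,17],[28,0]]
[[19,17],[28,0]]
[[19,19],[28,0]]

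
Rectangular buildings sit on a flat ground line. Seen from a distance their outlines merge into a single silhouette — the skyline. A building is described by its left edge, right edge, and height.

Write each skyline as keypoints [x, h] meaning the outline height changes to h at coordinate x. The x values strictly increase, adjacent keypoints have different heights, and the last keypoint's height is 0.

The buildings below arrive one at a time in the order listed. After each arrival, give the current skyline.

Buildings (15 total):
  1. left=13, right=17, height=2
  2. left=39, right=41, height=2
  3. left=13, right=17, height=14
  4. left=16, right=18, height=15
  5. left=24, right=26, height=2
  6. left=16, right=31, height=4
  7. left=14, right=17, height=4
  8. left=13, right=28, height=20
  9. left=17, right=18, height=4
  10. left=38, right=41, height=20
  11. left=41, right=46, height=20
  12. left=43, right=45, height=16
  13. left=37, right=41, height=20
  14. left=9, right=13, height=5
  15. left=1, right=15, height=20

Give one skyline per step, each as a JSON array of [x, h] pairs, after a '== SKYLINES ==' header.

== SKYLINES ==
[[13,2],[17,0]]
[[13,2],[17,0],[39,2],[41,0]]
[[13,14],[17,0],[39,2],[41,0]]
[[13,14],[16,15],[18,0],[39,2],[41,0]]
[[13,14],[16,15],[18,0],[24,2],[26,0],[39,2],[41,0]]
[[13,14],[16,15],[18,4],[31,0],[39,2],[41,0]]
[[13,14],[16,15],[18,4],[31,0],[39,2],[41,0]]
[[13,20],[28,4],[31,0],[39,2],[41,0]]
[[13,20],[28,4],[31,0],[39,2],[41,0]]
[[13,20],[28,4],[31,0],[38,20],[41,0]]
[[13,20],[28,4],[31,0],[38,20],[46,0]]
[[13,20],[28,4],[31,0],[38,20],[46,0]]
[[13,20],[28,4],[31,0],[37,20],[46,0]]
[[9,5],[13,20],[28,4],[31,0],[37,20],[46,0]]
[[1,20],[28,4],[31,0],[37,20],[46,0]]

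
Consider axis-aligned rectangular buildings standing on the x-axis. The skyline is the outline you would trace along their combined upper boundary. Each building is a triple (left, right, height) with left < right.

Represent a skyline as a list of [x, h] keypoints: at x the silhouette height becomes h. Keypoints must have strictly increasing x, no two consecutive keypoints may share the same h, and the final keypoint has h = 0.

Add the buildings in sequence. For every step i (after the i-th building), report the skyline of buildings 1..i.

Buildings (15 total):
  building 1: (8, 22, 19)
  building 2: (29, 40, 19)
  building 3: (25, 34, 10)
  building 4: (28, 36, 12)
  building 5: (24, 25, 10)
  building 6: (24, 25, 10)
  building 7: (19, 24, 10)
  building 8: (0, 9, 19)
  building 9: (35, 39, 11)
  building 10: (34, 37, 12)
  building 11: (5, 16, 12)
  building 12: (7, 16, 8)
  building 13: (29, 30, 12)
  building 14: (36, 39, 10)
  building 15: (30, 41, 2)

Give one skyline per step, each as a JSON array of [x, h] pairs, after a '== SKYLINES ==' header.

== SKYLINES ==
[[8,19],[22,0]]
[[8,19],[22,0],[29,19],[40,0]]
[[8,19],[22,0],[25,10],[29,19],[40,0]]
[[8,19],[22,0],[25,10],[28,12],[29,19],[40,0]]
[[8,19],[22,0],[24,10],[28,12],[29,19],[40,0]]
[[8,19],[22,0],[24,10],[28,12],[29,19],[40,0]]
[[8,19],[22,10],[28,12],[29,19],[40,0]]
[[0,19],[22,10],[28,12],[29,19],[40,0]]
[[0,19],[22,10],[28,12],[29,19],[40,0]]
[[0,19],[22,10],[28,12],[29,19],[40,0]]
[[0,19],[22,10],[28,12],[29,19],[40,0]]
[[0,19],[22,10],[28,12],[29,19],[40,0]]
[[0,19],[22,10],[28,12],[29,19],[40,0]]
[[0,19],[22,10],[28,12],[29,19],[40,0]]
[[0,19],[22,10],[28,12],[29,19],[40,2],[41,0]]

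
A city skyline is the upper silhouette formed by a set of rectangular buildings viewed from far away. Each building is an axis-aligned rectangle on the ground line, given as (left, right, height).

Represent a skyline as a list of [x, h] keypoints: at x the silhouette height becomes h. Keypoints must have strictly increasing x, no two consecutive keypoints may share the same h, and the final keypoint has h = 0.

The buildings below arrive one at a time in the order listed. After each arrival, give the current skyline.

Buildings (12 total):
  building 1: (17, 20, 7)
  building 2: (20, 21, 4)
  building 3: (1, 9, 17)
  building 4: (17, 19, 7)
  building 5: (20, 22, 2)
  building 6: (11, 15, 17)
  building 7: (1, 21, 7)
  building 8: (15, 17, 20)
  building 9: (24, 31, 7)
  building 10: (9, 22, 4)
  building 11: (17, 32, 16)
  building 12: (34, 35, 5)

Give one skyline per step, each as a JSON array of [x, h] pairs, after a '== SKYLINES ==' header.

== SKYLINES ==
[[17,7],[20,0]]
[[17,7],[20,4],[21,0]]
[[1,17],[9,0],[17,7],[20,4],[21,0]]
[[1,17],[9,0],[17,7],[20,4],[21,0]]
[[1,17],[9,0],[17,7],[20,4],[21,2],[22,0]]
[[1,17],[9,0],[11,17],[15,0],[17,7],[20,4],[21,2],[22,0]]
[[1,17],[9,7],[11,17],[15,7],[21,2],[22,0]]
[[1,17],[9,7],[11,17],[15,20],[17,7],[21,2],[22,0]]
[[1,17],[9,7],[11,17],[15,20],[17,7],[21,2],[22,0],[24,7],[31,0]]
[[1,17],[9,7],[11,17],[15,20],[17,7],[21,4],[22,0],[24,7],[31,0]]
[[1,17],[9,7],[11,17],[15,20],[17,16],[32,0]]
[[1,17],[9,7],[11,17],[15,20],[17,16],[32,0],[34,5],[35,0]]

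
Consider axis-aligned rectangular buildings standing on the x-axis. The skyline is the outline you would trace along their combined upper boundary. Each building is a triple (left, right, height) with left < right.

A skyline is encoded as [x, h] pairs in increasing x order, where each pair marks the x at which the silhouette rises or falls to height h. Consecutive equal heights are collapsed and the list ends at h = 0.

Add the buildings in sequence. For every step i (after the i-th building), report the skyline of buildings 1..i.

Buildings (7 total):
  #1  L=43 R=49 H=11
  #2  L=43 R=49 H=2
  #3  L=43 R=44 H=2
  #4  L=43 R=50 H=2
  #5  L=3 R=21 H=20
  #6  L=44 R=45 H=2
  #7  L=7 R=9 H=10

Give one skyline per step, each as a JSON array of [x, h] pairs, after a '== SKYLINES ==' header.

== SKYLINES ==
[[43,11],[49,0]]
[[43,11],[49,0]]
[[43,11],[49,0]]
[[43,11],[49,2],[50,0]]
[[3,20],[21,0],[43,11],[49,2],[50,0]]
[[3,20],[21,0],[43,11],[49,2],[50,0]]
[[3,20],[21,0],[43,11],[49,2],[50,0]]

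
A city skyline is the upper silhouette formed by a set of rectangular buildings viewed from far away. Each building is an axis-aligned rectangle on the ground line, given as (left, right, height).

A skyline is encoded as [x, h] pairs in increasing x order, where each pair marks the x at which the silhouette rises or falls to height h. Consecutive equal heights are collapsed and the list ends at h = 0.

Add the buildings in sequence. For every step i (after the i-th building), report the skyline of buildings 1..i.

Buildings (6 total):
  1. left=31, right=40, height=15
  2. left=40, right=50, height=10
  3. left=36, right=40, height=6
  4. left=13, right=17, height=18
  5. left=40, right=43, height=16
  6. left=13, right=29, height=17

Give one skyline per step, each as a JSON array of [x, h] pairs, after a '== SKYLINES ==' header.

== SKYLINES ==
[[31,15],[40,0]]
[[31,15],[40,10],[50,0]]
[[31,15],[40,10],[50,0]]
[[13,18],[17,0],[31,15],[40,10],[50,0]]
[[13,18],[17,0],[31,15],[40,16],[43,10],[50,0]]
[[13,18],[17,17],[29,0],[31,15],[40,16],[43,10],[50,0]]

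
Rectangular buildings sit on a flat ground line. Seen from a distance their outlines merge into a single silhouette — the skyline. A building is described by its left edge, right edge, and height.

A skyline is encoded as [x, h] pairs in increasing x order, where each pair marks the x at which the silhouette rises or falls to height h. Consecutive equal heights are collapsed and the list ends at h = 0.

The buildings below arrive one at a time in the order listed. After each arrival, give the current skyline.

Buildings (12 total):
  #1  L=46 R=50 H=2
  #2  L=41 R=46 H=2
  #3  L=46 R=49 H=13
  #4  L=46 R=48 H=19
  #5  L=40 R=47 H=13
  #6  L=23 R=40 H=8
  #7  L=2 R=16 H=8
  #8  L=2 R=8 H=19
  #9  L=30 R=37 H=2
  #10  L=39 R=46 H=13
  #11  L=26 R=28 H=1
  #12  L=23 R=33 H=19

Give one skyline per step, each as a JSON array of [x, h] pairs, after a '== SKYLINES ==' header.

== SKYLINES ==
[[46,2],[50,0]]
[[41,2],[50,0]]
[[41,2],[46,13],[49,2],[50,0]]
[[41,2],[46,19],[48,13],[49,2],[50,0]]
[[40,13],[46,19],[48,13],[49,2],[50,0]]
[[23,8],[40,13],[46,19],[48,13],[49,2],[50,0]]
[[2,8],[16,0],[23,8],[40,13],[46,19],[48,13],[49,2],[50,0]]
[[2,19],[8,8],[16,0],[23,8],[40,13],[46,19],[48,13],[49,2],[50,0]]
[[2,19],[8,8],[16,0],[23,8],[40,13],[46,19],[48,13],[49,2],[50,0]]
[[2,19],[8,8],[16,0],[23,8],[39,13],[46,19],[48,13],[49,2],[50,0]]
[[2,19],[8,8],[16,0],[23,8],[39,13],[46,19],[48,13],[49,2],[50,0]]
[[2,19],[8,8],[16,0],[23,19],[33,8],[39,13],[46,19],[48,13],[49,2],[50,0]]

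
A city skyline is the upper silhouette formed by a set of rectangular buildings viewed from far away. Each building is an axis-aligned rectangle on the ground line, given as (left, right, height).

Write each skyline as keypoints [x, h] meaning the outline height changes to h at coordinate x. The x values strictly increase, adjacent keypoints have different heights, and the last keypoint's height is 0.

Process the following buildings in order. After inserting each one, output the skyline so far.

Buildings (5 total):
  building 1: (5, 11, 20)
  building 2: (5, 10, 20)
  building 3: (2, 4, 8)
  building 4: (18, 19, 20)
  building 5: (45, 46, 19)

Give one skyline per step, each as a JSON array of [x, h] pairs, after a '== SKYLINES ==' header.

== SKYLINES ==
[[5,20],[11,0]]
[[5,20],[11,0]]
[[2,8],[4,0],[5,20],[11,0]]
[[2,8],[4,0],[5,20],[11,0],[18,20],[19,0]]
[[2,8],[4,0],[5,20],[11,0],[18,20],[19,0],[45,19],[46,0]]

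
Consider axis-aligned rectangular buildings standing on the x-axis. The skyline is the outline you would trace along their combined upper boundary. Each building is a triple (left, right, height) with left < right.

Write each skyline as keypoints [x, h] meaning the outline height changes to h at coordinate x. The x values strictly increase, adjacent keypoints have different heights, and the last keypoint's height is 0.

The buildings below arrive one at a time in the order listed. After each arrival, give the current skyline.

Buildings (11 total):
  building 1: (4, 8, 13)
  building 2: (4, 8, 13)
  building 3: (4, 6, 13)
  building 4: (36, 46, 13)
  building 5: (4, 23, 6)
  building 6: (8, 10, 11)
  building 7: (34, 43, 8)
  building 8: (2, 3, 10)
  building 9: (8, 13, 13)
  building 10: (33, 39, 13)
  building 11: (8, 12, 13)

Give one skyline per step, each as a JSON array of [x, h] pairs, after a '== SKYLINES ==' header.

== SKYLINES ==
[[4,13],[8,0]]
[[4,13],[8,0]]
[[4,13],[8,0]]
[[4,13],[8,0],[36,13],[46,0]]
[[4,13],[8,6],[23,0],[36,13],[46,0]]
[[4,13],[8,11],[10,6],[23,0],[36,13],[46,0]]
[[4,13],[8,11],[10,6],[23,0],[34,8],[36,13],[46,0]]
[[2,10],[3,0],[4,13],[8,11],[10,6],[23,0],[34,8],[36,13],[46,0]]
[[2,10],[3,0],[4,13],[13,6],[23,0],[34,8],[36,13],[46,0]]
[[2,10],[3,0],[4,13],[13,6],[23,0],[33,13],[46,0]]
[[2,10],[3,0],[4,13],[13,6],[23,0],[33,13],[46,0]]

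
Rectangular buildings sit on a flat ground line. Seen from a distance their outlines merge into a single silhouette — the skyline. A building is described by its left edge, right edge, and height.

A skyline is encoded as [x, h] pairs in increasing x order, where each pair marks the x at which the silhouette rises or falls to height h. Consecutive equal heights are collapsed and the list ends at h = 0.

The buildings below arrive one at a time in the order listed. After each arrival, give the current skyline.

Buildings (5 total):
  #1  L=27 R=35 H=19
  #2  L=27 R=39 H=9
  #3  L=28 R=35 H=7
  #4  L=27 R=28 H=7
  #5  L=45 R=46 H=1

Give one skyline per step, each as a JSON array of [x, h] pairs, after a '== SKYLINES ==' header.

== SKYLINES ==
[[27,19],[35,0]]
[[27,19],[35,9],[39,0]]
[[27,19],[35,9],[39,0]]
[[27,19],[35,9],[39,0]]
[[27,19],[35,9],[39,0],[45,1],[46,0]]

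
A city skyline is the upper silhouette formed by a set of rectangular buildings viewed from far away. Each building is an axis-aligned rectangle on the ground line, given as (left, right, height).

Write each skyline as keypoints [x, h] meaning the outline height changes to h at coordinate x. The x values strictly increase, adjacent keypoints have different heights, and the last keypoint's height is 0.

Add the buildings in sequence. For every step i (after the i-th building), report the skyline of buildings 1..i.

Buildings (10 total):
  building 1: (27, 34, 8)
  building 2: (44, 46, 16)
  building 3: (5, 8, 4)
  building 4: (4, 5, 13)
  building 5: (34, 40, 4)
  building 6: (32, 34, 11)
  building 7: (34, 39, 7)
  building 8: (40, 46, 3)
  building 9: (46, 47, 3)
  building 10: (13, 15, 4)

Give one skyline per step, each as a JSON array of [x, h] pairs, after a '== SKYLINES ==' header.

== SKYLINES ==
[[27,8],[34,0]]
[[27,8],[34,0],[44,16],[46,0]]
[[5,4],[8,0],[27,8],[34,0],[44,16],[46,0]]
[[4,13],[5,4],[8,0],[27,8],[34,0],[44,16],[46,0]]
[[4,13],[5,4],[8,0],[27,8],[34,4],[40,0],[44,16],[46,0]]
[[4,13],[5,4],[8,0],[27,8],[32,11],[34,4],[40,0],[44,16],[46,0]]
[[4,13],[5,4],[8,0],[27,8],[32,11],[34,7],[39,4],[40,0],[44,16],[46,0]]
[[4,13],[5,4],[8,0],[27,8],[32,11],[34,7],[39,4],[40,3],[44,16],[46,0]]
[[4,13],[5,4],[8,0],[27,8],[32,11],[34,7],[39,4],[40,3],[44,16],[46,3],[47,0]]
[[4,13],[5,4],[8,0],[13,4],[15,0],[27,8],[32,11],[34,7],[39,4],[40,3],[44,16],[46,3],[47,0]]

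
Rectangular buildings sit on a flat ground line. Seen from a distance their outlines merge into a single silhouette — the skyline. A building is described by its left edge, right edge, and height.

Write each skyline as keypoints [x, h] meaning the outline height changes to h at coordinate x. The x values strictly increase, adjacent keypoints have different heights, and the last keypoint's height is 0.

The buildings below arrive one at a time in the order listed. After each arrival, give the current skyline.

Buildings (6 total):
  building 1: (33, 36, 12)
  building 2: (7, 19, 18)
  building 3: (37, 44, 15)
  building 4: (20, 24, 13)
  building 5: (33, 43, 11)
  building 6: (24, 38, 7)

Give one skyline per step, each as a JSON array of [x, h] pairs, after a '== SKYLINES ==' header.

== SKYLINES ==
[[33,12],[36,0]]
[[7,18],[19,0],[33,12],[36,0]]
[[7,18],[19,0],[33,12],[36,0],[37,15],[44,0]]
[[7,18],[19,0],[20,13],[24,0],[33,12],[36,0],[37,15],[44,0]]
[[7,18],[19,0],[20,13],[24,0],[33,12],[36,11],[37,15],[44,0]]
[[7,18],[19,0],[20,13],[24,7],[33,12],[36,11],[37,15],[44,0]]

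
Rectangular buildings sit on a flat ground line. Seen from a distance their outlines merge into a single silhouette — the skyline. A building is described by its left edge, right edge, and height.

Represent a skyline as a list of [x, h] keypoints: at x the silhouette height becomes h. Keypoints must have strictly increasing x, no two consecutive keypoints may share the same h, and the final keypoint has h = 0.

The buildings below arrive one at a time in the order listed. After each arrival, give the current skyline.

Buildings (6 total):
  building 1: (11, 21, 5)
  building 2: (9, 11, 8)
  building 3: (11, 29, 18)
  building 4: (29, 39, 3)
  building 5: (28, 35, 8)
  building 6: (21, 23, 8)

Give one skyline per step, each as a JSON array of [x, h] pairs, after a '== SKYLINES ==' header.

== SKYLINES ==
[[11,5],[21,0]]
[[9,8],[11,5],[21,0]]
[[9,8],[11,18],[29,0]]
[[9,8],[11,18],[29,3],[39,0]]
[[9,8],[11,18],[29,8],[35,3],[39,0]]
[[9,8],[11,18],[29,8],[35,3],[39,0]]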